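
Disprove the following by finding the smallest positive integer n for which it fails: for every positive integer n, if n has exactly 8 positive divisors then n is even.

n = 105

Check each positive integer n in order until n has exactly 8 positive divisors but n is odd.
The first 12 eligible values, up to n = 104, all satisfy the conclusion.
n = 105: divisors of 105: 1, 3, 5, 7, 15, 21, 35, 105; 105 is odd.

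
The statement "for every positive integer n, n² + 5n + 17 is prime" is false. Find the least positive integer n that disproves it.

For n = 1, 2, 3, 4, 5, 6, 7 the conclusion holds.
n = 8: n² + 5n + 17 = 121 = 11 × 11, composite.
Thus n = 8 disproves the claim, and no smaller n works.

n = 8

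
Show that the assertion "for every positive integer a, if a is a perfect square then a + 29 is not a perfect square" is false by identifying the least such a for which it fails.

a = 196

For a = 1, 4, 9, 16, …, 121, 144, 169 the conclusion holds.
a = 196: 196 = 14² and 196 + 29 = 225 = 15².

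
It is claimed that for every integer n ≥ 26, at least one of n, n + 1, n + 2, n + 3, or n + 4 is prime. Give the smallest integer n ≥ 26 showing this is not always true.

A counterexample is any integer n ≥ 26 such that n, n + 1, n + 2, n + 3, n + 4 are all composite; we check each in order.
For n = 26, 27, 28, 29, 30, 31 the conclusion holds.
n = 32: 32 = 2 × 16; 33 = 3 × 11; 34 = 2 × 17; 35 = 5 × 7; 36 = 2 × 18 — all composite.
Thus n = 32 disproves the claim, and no smaller n works.

n = 32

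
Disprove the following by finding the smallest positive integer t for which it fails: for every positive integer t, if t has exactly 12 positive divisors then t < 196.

Check each positive integer t in order until t has exactly 12 positive divisors but the claim fails.
For t = 60, 72, 84, 90, …, 150, 156, 160 the conclusion holds.
t = 198: τ(198) = 12; 198 ≥ 196.
Hence t = 198 is a counterexample.

t = 198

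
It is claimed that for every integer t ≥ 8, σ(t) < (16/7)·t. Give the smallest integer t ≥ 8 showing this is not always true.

A counterexample is any integer t ≥ 8 such that the claim fails; we check each in order.
The first 4 eligible values, up to t = 11, all satisfy the conclusion.
t = 12: σ(12) = 28; 28 ≥ 192/7.
So t = 12 is the smallest counterexample.

t = 12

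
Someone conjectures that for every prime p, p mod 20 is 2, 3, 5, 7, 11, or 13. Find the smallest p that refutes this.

The first 6 eligible values, up to p = 13, all satisfy the conclusion.
p = 17: 17 mod 20 = 17 — not in {2, 3, 5, 7, 11, 13}.
Hence p = 17 is a counterexample.

p = 17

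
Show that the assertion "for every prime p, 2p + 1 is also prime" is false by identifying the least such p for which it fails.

Check each prime p in order until 2p + 1 is not prime.
p = 2: 2p + 1 = 5, prime.
p = 3: 2p + 1 = 7, prime.
p = 5: 2p + 1 = 11, prime.
p = 7: 2p + 1 = 15 = 3 × 5, not prime.
Hence p = 7 is a counterexample.

p = 7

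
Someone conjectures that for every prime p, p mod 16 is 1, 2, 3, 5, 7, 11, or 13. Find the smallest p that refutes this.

The first 10 eligible values, up to p = 29, all satisfy the conclusion.
p = 31: 31 mod 16 = 15 — not in {1, 2, 3, 5, 7, 11, 13}.
Thus p = 31 disproves the claim, and no smaller p works.

p = 31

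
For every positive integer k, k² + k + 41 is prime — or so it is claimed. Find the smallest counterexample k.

k = 40

A counterexample is any positive integer k such that k² + k + 41 is not prime; we check each in order.
For k = 1, 2, 3, 4, …, 37, 38, 39 the conclusion holds.
k = 40: k² + k + 41 = 1681 = 41 × 41, composite.
So k = 40 is the smallest counterexample.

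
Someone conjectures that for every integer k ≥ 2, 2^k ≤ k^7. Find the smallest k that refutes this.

k = 37

A counterexample is any integer k ≥ 2 such that 2^k > k^7; we check each in order.
For k = 2, 3, 4, 5, …, 34, 35, 36 the conclusion holds.
k = 37: 2^k = 137438953472 and k^7 = 94931877133, so 137438953472 > 94931877133.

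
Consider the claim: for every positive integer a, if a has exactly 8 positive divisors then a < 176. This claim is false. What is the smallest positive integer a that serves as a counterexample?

The first 25 eligible values, up to a = 174, all satisfy the conclusion.
a = 182: τ(182) = 8; 182 ≥ 176.
Hence a = 182 is a counterexample.

a = 182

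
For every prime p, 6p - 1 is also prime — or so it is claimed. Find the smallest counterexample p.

p = 11

The first 4 eligible values, up to p = 7, all satisfy the conclusion.
p = 11: 6p - 1 = 65 = 5 × 13, not prime.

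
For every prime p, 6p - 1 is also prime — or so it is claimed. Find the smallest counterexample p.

For p = 2, 3, 5, 7 the conclusion holds.
p = 11: 6p - 1 = 65 = 5 × 13, not prime.
Hence p = 11 is a counterexample.

p = 11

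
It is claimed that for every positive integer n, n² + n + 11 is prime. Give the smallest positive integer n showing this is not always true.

Check each positive integer n in order until n² + n + 11 is not prime.
The first 9 eligible values, up to n = 9, all satisfy the conclusion.
n = 10: n² + n + 11 = 121 = 11 × 11, composite.
Thus n = 10 disproves the claim, and no smaller n works.

n = 10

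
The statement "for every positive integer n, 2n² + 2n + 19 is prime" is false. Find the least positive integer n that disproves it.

Check each positive integer n in order until 2n² + 2n + 19 is not prime.
The first 17 eligible values, up to n = 17, all satisfy the conclusion.
n = 18: 2n² + 2n + 19 = 703 = 19 × 37, composite.

n = 18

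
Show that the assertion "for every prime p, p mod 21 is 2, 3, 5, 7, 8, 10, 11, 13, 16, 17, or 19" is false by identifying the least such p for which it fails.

p = 41

For p = 2, 3, 5, 7, …, 29, 31, 37 the conclusion holds.
p = 41: 41 mod 21 = 20 — not in {2, 3, 5, 7, 8, 10, 11, 13, 16, 17, 19}.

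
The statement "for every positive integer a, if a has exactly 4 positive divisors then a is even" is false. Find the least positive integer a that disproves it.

For a = 6, 8, 10, 14 the conclusion holds.
a = 15: divisors of 15: 1, 3, 5, 15; 15 is odd.

a = 15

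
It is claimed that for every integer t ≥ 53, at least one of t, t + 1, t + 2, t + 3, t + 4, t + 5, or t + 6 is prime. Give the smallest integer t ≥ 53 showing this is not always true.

t = 90

Check each integer t ≥ 53 in order until t, t + 1, t + 2, t + 3, t + 4, t + 5, t + 6 are all composite.
For t = 53, 54, 55, 56, …, 87, 88, 89 the conclusion holds.
t = 90: 90 = 2 × 45; 91 = 7 × 13; 92 = 2 × 46; 93 = 3 × 31; 94 = 2 × 47; 95 = 5 × 19; 96 = 2 × 48 — all composite.
Thus t = 90 disproves the claim, and no smaller t works.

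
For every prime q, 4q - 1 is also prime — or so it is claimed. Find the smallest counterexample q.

For q = 2, 3, 5 the conclusion holds.
q = 7: 4q - 1 = 27 = 3 × 9, not prime.
Hence q = 7 is a counterexample.

q = 7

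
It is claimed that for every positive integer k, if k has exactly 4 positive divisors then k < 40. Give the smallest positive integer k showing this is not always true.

For k = 6, 8, 10, 14, …, 35, 38, 39 the conclusion holds.
k = 46: τ(46) = 4; 46 ≥ 40.

k = 46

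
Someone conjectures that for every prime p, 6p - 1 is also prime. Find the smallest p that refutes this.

p = 11

p = 2: 6p - 1 = 11, prime.
p = 3: 6p - 1 = 17, prime.
p = 5: 6p - 1 = 29, prime.
p = 7: 6p - 1 = 41, prime.
p = 11: 6p - 1 = 65 = 5 × 13, not prime.
Thus p = 11 disproves the claim, and no smaller p works.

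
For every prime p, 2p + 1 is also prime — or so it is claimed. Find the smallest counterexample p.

p = 7

A counterexample is any prime p such that 2p + 1 is not prime; we check each in order.
p = 2: 2p + 1 = 5, prime.
p = 3: 2p + 1 = 7, prime.
p = 5: 2p + 1 = 11, prime.
p = 7: 2p + 1 = 15 = 3 × 5, not prime.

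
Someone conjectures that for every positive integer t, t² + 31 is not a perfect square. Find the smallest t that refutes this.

For t = 1, 2, 3, 4, …, 12, 13, 14 the conclusion holds.
t = 15: 15² + 31 = 256 = 16², a perfect square.
So t = 15 is the smallest counterexample.

t = 15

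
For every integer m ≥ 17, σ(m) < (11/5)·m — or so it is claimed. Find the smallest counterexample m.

Check each integer m ≥ 17 in order until the claim fails.
The first 7 eligible values, up to m = 23, all satisfy the conclusion.
m = 24: σ(24) = 60; 60 ≥ 264/5.
So m = 24 is the smallest counterexample.

m = 24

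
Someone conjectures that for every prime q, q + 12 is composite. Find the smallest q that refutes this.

q = 2: q + 12 = 14 = 2 × 7, composite.
q = 3: q + 12 = 15 = 3 × 5, composite.
q = 5: q + 12 = 17, prime — not composite.
Hence q = 5 is a counterexample.

q = 5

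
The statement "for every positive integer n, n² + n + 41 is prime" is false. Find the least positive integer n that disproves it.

n = 40

A counterexample is any positive integer n such that n² + n + 41 is not prime; we check each in order.
The first 39 eligible values, up to n = 39, all satisfy the conclusion.
n = 40: n² + n + 41 = 1681 = 41 × 41, composite.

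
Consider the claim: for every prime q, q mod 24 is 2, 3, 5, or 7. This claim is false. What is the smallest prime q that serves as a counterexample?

q = 2: 2 mod 24 = 2.
q = 3: 3 mod 24 = 3.
q = 5: 5 mod 24 = 5.
q = 7: 7 mod 24 = 7.
q = 11: 11 mod 24 = 11 — not in {2, 3, 5, 7}.
Thus q = 11 disproves the claim, and no smaller q works.

q = 11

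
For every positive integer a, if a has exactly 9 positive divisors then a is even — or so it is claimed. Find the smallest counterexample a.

a = 225

We need the least positive integer a for which a has exactly 9 positive divisors but a is odd.
a = 36: divisors of 36: 9 divisors; 36 is even.
a = 100: divisors of 100: 9 divisors; 100 is even.
a = 196: divisors of 196: 9 divisors; 196 is even.
a = 225: divisors of 225: 9 divisors; 225 is odd.
Hence a = 225 is a counterexample.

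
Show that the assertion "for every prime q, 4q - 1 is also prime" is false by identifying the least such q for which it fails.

q = 7

For q = 2, 3, 5 the conclusion holds.
q = 7: 4q - 1 = 27 = 3 × 9, not prime.
So q = 7 is the smallest counterexample.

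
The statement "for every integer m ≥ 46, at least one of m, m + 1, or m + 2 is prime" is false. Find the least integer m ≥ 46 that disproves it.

For m = 46, 47 the conclusion holds.
m = 48: 48 = 2 × 24; 49 = 7 × 7; 50 = 2 × 25 — all composite.
Thus m = 48 disproves the claim, and no smaller m works.

m = 48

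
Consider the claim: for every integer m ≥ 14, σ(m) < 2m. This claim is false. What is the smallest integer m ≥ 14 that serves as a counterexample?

A counterexample is any integer m ≥ 14 such that the claim fails; we check each in order.
The first 4 eligible values, up to m = 17, all satisfy the conclusion.
m = 18: σ(18) = 39; 39 ≥ 36.

m = 18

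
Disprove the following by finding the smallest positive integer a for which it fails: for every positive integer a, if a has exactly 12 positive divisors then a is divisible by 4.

a = 90

Check each positive integer a in order until a has exactly 12 positive divisors but a is not divisible by 4.
a = 60: τ(60) = 12; 60 mod 4 = 0.
a = 72: τ(72) = 12; 72 mod 4 = 0.
a = 84: τ(84) = 12; 84 mod 4 = 0.
a = 90: τ(90) = 12; 90 mod 4 = 2.
Thus a = 90 disproves the claim, and no smaller a works.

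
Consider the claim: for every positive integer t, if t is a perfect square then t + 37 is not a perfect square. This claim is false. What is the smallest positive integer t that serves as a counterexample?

t = 324

Check each positive integer t in order until t is a perfect square but t + 37 is a perfect square.
The first 17 eligible values, up to t = 289, all satisfy the conclusion.
t = 324: 324 = 18² and 324 + 37 = 361 = 19².
So t = 324 is the smallest counterexample.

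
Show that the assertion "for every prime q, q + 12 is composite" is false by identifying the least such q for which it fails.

Check each prime q in order until q + 12 is prime.
q = 2: q + 12 = 14 = 2 × 7, composite.
q = 3: q + 12 = 15 = 3 × 5, composite.
q = 5: q + 12 = 17, prime — not composite.

q = 5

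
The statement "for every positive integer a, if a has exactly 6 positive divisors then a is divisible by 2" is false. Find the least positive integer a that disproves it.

a = 45

A counterexample is any positive integer a such that a has exactly 6 positive divisors but a is not divisible by 2; we check each in order.
The first 6 eligible values, up to a = 44, all satisfy the conclusion.
a = 45: τ(45) = 6; 45 mod 2 = 1.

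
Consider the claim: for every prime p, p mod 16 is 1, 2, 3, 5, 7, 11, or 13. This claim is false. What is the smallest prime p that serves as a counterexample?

p = 31

We need the least prime p for which the claim fails.
For p = 2, 3, 5, 7, 11, 13, 17, 19, 23, 29 the conclusion holds.
p = 31: 31 mod 16 = 15 — not in {1, 2, 3, 5, 7, 11, 13}.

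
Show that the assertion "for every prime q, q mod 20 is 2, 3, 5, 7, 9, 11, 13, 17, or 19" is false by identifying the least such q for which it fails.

q = 41

A counterexample is any prime q such that the claim fails; we check each in order.
The first 12 eligible values, up to q = 37, all satisfy the conclusion.
q = 41: 41 mod 20 = 1 — not in {2, 3, 5, 7, 9, 11, 13, 17, 19}.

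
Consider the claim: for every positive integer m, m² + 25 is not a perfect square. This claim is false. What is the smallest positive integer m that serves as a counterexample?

m = 12

We need the least positive integer m for which m² + 25 is a perfect square.
The first 11 eligible values, up to m = 11, all satisfy the conclusion.
m = 12: 12² + 25 = 169 = 13², a perfect square.
Hence m = 12 is a counterexample.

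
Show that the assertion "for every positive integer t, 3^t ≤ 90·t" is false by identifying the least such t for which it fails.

A counterexample is any positive integer t such that 3^t > 90·t; we check each in order.
The first 5 eligible values, up to t = 5, all satisfy the conclusion.
t = 6: 3^t = 729 and 90·t = 540, so 729 > 540.
So t = 6 is the smallest counterexample.

t = 6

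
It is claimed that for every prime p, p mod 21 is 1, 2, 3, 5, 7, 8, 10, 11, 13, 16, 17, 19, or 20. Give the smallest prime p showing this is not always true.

p = 67

A counterexample is any prime p such that the claim fails; we check each in order.
For p = 2, 3, 5, 7, …, 53, 59, 61 the conclusion holds.
p = 67: 67 mod 21 = 4 — not in {1, 2, 3, 5, 7, 8, 10, 11, 13, 16, 17, 19, 20}.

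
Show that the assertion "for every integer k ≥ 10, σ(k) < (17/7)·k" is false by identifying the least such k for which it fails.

k = 24

We need the least integer k ≥ 10 for which the claim fails.
For k = 10, 11, 12, 13, …, 21, 22, 23 the conclusion holds.
k = 24: σ(24) = 60; 60 ≥ 408/7.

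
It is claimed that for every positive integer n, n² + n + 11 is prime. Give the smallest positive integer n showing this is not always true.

n = 10

Check each positive integer n in order until n² + n + 11 is not prime.
For n = 1, 2, 3, 4, 5, 6, 7, 8, 9 the conclusion holds.
n = 10: n² + n + 11 = 121 = 11 × 11, composite.
Hence n = 10 is a counterexample.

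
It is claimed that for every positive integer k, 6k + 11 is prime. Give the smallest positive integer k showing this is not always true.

k = 4

A counterexample is any positive integer k such that 6k + 11 is not prime; we check each in order.
For k = 1, 2, 3 the conclusion holds.
k = 4: 6k + 11 = 35 = 5 × 7, composite.
So k = 4 is the smallest counterexample.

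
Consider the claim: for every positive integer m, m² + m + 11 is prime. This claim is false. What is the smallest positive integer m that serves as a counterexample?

m = 10

For m = 1, 2, 3, 4, 5, 6, 7, 8, 9 the conclusion holds.
m = 10: m² + m + 11 = 121 = 11 × 11, composite.
So m = 10 is the smallest counterexample.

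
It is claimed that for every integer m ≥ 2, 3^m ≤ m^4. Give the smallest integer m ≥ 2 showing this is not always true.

m = 8

The first 6 eligible values, up to m = 7, all satisfy the conclusion.
m = 8: 3^m = 6561 and m^4 = 4096, so 6561 > 4096.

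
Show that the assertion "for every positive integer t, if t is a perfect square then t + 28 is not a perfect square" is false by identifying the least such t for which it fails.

We need the least positive integer t for which t is a perfect square but t + 28 is a perfect square.
For t = 1, 4, 9, 16, 25 the conclusion holds.
t = 36: 36 = 6² and 36 + 28 = 64 = 8².
Hence t = 36 is a counterexample.

t = 36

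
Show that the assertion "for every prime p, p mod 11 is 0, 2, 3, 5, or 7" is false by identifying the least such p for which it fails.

p = 17

A counterexample is any prime p such that the claim fails; we check each in order.
The first 6 eligible values, up to p = 13, all satisfy the conclusion.
p = 17: 17 mod 11 = 6 — not in {0, 2, 3, 5, 7}.
Hence p = 17 is a counterexample.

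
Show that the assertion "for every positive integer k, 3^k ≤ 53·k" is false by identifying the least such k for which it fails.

k = 6

The first 5 eligible values, up to k = 5, all satisfy the conclusion.
k = 6: 3^k = 729 and 53·k = 318, so 729 > 318.
So k = 6 is the smallest counterexample.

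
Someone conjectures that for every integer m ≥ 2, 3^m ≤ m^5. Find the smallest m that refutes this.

m = 11

A counterexample is any integer m ≥ 2 such that 3^m > m^5; we check each in order.
For m = 2, 3, 4, 5, 6, 7, 8, 9, 10 the conclusion holds.
m = 11: 3^m = 177147 and m^5 = 161051, so 177147 > 161051.
Thus m = 11 disproves the claim, and no smaller m works.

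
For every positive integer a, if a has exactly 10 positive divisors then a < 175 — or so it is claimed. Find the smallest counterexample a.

a = 176

a = 48: τ(48) = 10; 48 < 175.
a = 80: τ(80) = 10; 80 < 175.
a = 112: τ(112) = 10; 112 < 175.
a = 162: τ(162) = 10; 162 < 175.
a = 176: τ(176) = 10; 176 ≥ 175.
Thus a = 176 disproves the claim, and no smaller a works.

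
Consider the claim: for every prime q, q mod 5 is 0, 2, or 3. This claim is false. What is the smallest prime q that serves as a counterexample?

q = 11

We need the least prime q for which the claim fails.
The first 4 eligible values, up to q = 7, all satisfy the conclusion.
q = 11: 11 mod 5 = 1 — not in {0, 2, 3}.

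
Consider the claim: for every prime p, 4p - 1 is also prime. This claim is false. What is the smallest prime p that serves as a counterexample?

p = 7

A counterexample is any prime p such that 4p - 1 is not prime; we check each in order.
For p = 2, 3, 5 the conclusion holds.
p = 7: 4p - 1 = 27 = 3 × 9, not prime.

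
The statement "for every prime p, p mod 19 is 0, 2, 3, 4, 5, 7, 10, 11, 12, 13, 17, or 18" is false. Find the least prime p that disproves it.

p = 47

The first 14 eligible values, up to p = 43, all satisfy the conclusion.
p = 47: 47 mod 19 = 9 — not in {0, 2, 3, 4, 5, 7, 10, 11, 12, 13, 17, 18}.
Hence p = 47 is a counterexample.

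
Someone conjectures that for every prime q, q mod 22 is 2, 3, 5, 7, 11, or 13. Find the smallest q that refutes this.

For q = 2, 3, 5, 7, 11, 13 the conclusion holds.
q = 17: 17 mod 22 = 17 — not in {2, 3, 5, 7, 11, 13}.

q = 17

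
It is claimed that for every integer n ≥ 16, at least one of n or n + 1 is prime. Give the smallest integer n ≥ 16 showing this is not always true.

n = 16: 17 is prime.
n = 17: 17 is prime.
n = 18: 19 is prime.
n = 19: 19 is prime.
n = 20: 20 = 2 × 10; 21 = 3 × 7 — both composite.
Hence n = 20 is a counterexample.

n = 20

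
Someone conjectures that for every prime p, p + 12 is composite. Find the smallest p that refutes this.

p = 5

A counterexample is any prime p such that p + 12 is prime; we check each in order.
For p = 2, 3 the conclusion holds.
p = 5: p + 12 = 17, prime — not composite.
Thus p = 5 disproves the claim, and no smaller p works.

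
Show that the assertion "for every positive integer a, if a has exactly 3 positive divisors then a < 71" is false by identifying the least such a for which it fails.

A counterexample is any positive integer a such that a has exactly 3 positive divisors but the claim fails; we check each in order.
a = 4: τ(4) = 3; 4 < 71.
a = 9: τ(9) = 3; 9 < 71.
a = 25: τ(25) = 3; 25 < 71.
a = 49: τ(49) = 3; 49 < 71.
a = 121: τ(121) = 3; 121 ≥ 71.
So a = 121 is the smallest counterexample.

a = 121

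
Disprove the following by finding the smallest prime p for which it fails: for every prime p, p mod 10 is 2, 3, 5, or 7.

p = 11

We need the least prime p for which the claim fails.
For p = 2, 3, 5, 7 the conclusion holds.
p = 11: 11 mod 10 = 1 — not in {2, 3, 5, 7}.
Thus p = 11 disproves the claim, and no smaller p works.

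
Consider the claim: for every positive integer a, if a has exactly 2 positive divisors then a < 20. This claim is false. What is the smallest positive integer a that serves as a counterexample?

a = 23

a = 2: τ(2) = 2; 2 < 20.
a = 3: τ(3) = 2; 3 < 20.
a = 5: τ(5) = 2; 5 < 20.
a = 7: τ(7) = 2; 7 < 20.
a = 11: τ(11) = 2; 11 < 20.
a = 13: τ(13) = 2; 13 < 20.
a = 17: τ(17) = 2; 17 < 20.
a = 19: τ(19) = 2; 19 < 20.
a = 23: τ(23) = 2; 23 ≥ 20.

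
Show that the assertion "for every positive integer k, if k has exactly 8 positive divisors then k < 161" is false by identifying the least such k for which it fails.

k = 165

A counterexample is any positive integer k such that k has exactly 8 positive divisors but the claim fails; we check each in order.
The first 22 eligible values, up to k = 154, all satisfy the conclusion.
k = 165: τ(165) = 8; 165 ≥ 161.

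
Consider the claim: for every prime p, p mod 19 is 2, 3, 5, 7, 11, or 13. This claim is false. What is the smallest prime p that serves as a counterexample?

Check each prime p in order until the claim fails.
For p = 2, 3, 5, 7, 11, 13 the conclusion holds.
p = 17: 17 mod 19 = 17 — not in {2, 3, 5, 7, 11, 13}.
So p = 17 is the smallest counterexample.

p = 17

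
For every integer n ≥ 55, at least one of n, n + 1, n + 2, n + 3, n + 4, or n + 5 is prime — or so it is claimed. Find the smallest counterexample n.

Check each integer n ≥ 55 in order until n, n + 1, n + 2, n + 3, n + 4, n + 5 are all composite.
For n = 55, 56, 57, 58, …, 87, 88, 89 the conclusion holds.
n = 90: 90 = 2 × 45; 91 = 7 × 13; 92 = 2 × 46; 93 = 3 × 31; 94 = 2 × 47; 95 = 5 × 19 — all composite.

n = 90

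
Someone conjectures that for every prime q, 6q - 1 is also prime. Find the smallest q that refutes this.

q = 2: 6q - 1 = 11, prime.
q = 3: 6q - 1 = 17, prime.
q = 5: 6q - 1 = 29, prime.
q = 7: 6q - 1 = 41, prime.
q = 11: 6q - 1 = 65 = 5 × 13, not prime.

q = 11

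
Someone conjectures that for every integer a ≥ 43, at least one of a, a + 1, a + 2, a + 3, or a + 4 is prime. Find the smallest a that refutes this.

a = 48

Check each integer a ≥ 43 in order until a, a + 1, a + 2, a + 3, a + 4 are all composite.
For a = 43, 44, 45, 46, 47 the conclusion holds.
a = 48: 48 = 2 × 24; 49 = 7 × 7; 50 = 2 × 25; 51 = 3 × 17; 52 = 2 × 26 — all composite.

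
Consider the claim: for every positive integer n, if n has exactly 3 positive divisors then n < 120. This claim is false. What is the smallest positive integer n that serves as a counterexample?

n = 121

We need the least positive integer n for which n has exactly 3 positive divisors but the claim fails.
n = 4: τ(4) = 3; 4 < 120.
n = 9: τ(9) = 3; 9 < 120.
n = 25: τ(25) = 3; 25 < 120.
n = 49: τ(49) = 3; 49 < 120.
n = 121: τ(121) = 3; 121 ≥ 120.
So n = 121 is the smallest counterexample.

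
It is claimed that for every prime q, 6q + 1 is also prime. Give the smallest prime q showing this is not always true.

For q = 2, 3, 5, 7, 11, 13, 17 the conclusion holds.
q = 19: 6q + 1 = 115 = 5 × 23, not prime.

q = 19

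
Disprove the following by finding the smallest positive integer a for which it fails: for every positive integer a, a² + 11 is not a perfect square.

A counterexample is any positive integer a such that a² + 11 is a perfect square; we check each in order.
The first 4 eligible values, up to a = 4, all satisfy the conclusion.
a = 5: 5² + 11 = 36 = 6², a perfect square.

a = 5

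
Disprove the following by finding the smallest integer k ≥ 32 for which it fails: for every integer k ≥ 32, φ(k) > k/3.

k = 36

The first 4 eligible values, up to k = 35, all satisfy the conclusion.
k = 36: φ(36) = 12 and 36/3 = 12, so φ(36) ≤ 36/3.
So k = 36 is the smallest counterexample.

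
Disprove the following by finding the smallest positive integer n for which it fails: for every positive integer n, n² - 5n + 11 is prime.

Check each positive integer n in order until n² - 5n + 11 is not prime.
n = 1: n² - 5n + 11 = 7, prime.
n = 2: n² - 5n + 11 = 5, prime.
n = 3: n² - 5n + 11 = 5, prime.
n = 4: n² - 5n + 11 = 7, prime.
n = 5: n² - 5n + 11 = 11, prime.
n = 6: n² - 5n + 11 = 17, prime.
n = 7: n² - 5n + 11 = 25 = 5 × 5, composite.

n = 7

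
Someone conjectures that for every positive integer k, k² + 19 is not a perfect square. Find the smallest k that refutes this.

The first 8 eligible values, up to k = 8, all satisfy the conclusion.
k = 9: 9² + 19 = 100 = 10², a perfect square.

k = 9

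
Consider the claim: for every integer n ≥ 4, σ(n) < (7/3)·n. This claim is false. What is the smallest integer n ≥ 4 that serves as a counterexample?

n = 12

We need the least integer n ≥ 4 for which the claim fails.
For n = 4, 5, 6, 7, 8, 9, 10, 11 the conclusion holds.
n = 12: σ(12) = 28; 28 ≥ 28.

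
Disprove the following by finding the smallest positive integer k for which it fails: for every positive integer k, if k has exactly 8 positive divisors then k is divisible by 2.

k = 105

The first 12 eligible values, up to k = 104, all satisfy the conclusion.
k = 105: τ(105) = 8; 105 mod 2 = 1.
So k = 105 is the smallest counterexample.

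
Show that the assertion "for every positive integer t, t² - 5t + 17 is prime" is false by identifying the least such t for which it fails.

t = 13

We need the least positive integer t for which t² - 5t + 17 is not prime.
The first 12 eligible values, up to t = 12, all satisfy the conclusion.
t = 13: t² - 5t + 17 = 121 = 11 × 11, composite.
So t = 13 is the smallest counterexample.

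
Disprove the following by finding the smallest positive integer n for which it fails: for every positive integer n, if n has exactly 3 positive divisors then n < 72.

n = 121

For n = 4, 9, 25, 49 the conclusion holds.
n = 121: τ(121) = 3; 121 ≥ 72.
Hence n = 121 is a counterexample.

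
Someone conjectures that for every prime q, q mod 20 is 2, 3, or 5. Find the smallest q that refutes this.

q = 2: 2 mod 20 = 2.
q = 3: 3 mod 20 = 3.
q = 5: 5 mod 20 = 5.
q = 7: 7 mod 20 = 7 — not in {2, 3, 5}.
So q = 7 is the smallest counterexample.

q = 7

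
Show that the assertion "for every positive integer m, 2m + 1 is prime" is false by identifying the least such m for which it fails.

For m = 1, 2, 3 the conclusion holds.
m = 4: 2m + 1 = 9 = 3 × 3, composite.
So m = 4 is the smallest counterexample.

m = 4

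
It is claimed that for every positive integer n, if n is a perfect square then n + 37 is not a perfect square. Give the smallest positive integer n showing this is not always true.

n = 324

A counterexample is any positive integer n such that n is a perfect square but n + 37 is a perfect square; we check each in order.
The first 17 eligible values, up to n = 289, all satisfy the conclusion.
n = 324: 324 = 18² and 324 + 37 = 361 = 19².
Hence n = 324 is a counterexample.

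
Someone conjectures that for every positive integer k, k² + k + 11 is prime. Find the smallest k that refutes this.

k = 10

We need the least positive integer k for which k² + k + 11 is not prime.
The first 9 eligible values, up to k = 9, all satisfy the conclusion.
k = 10: k² + k + 11 = 121 = 11 × 11, composite.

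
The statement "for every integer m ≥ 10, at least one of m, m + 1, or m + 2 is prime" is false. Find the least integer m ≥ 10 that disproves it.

The first 4 eligible values, up to m = 13, all satisfy the conclusion.
m = 14: 14 = 2 × 7; 15 = 3 × 5; 16 = 2 × 8 — all composite.
Hence m = 14 is a counterexample.

m = 14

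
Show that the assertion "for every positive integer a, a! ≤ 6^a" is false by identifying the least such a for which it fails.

The first 13 eligible values, up to a = 13, all satisfy the conclusion.
a = 14: a! = 87178291200 and 6^a = 78364164096, so 87178291200 > 78364164096.
Hence a = 14 is a counterexample.

a = 14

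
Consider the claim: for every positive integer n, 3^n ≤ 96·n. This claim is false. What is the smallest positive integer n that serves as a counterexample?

n = 6

The first 5 eligible values, up to n = 5, all satisfy the conclusion.
n = 6: 3^n = 729 and 96·n = 576, so 729 > 576.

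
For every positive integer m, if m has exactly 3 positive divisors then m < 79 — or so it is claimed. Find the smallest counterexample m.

A counterexample is any positive integer m such that m has exactly 3 positive divisors but the claim fails; we check each in order.
The first 4 eligible values, up to m = 49, all satisfy the conclusion.
m = 121: τ(121) = 3; 121 ≥ 79.

m = 121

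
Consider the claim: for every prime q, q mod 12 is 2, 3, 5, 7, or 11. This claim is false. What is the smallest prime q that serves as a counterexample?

For q = 2, 3, 5, 7, 11 the conclusion holds.
q = 13: 13 mod 12 = 1 — not in {2, 3, 5, 7, 11}.
Hence q = 13 is a counterexample.

q = 13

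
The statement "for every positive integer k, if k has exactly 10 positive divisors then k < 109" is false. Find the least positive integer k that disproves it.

A counterexample is any positive integer k such that k has exactly 10 positive divisors but the claim fails; we check each in order.
For k = 48, 80 the conclusion holds.
k = 112: τ(112) = 10; 112 ≥ 109.
Thus k = 112 disproves the claim, and no smaller k works.

k = 112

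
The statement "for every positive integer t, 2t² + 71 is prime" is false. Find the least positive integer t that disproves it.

t = 5

For t = 1, 2, 3, 4 the conclusion holds.
t = 5: 2t² + 71 = 121 = 11 × 11, composite.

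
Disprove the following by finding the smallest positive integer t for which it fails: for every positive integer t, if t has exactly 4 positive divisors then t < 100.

We need the least positive integer t for which t has exactly 4 positive divisors but the claim fails.
For t = 6, 8, 10, 14, …, 93, 94, 95 the conclusion holds.
t = 106: τ(106) = 4; 106 ≥ 100.
Thus t = 106 disproves the claim, and no smaller t works.

t = 106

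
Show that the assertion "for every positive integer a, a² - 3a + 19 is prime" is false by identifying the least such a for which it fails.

For a = 1, 2, 3, 4, …, 15, 16, 17 the conclusion holds.
a = 18: a² - 3a + 19 = 289 = 17 × 17, composite.

a = 18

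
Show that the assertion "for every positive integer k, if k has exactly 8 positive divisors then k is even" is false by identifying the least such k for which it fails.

Check each positive integer k in order until k has exactly 8 positive divisors but k is odd.
The first 12 eligible values, up to k = 104, all satisfy the conclusion.
k = 105: divisors of 105: 1, 3, 5, 7, 15, 21, 35, 105; 105 is odd.

k = 105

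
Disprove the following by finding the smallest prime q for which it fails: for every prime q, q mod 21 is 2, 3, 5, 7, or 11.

q = 13

q = 2: 2 mod 21 = 2.
q = 3: 3 mod 21 = 3.
q = 5: 5 mod 21 = 5.
q = 7: 7 mod 21 = 7.
q = 11: 11 mod 21 = 11.
q = 13: 13 mod 21 = 13 — not in {2, 3, 5, 7, 11}.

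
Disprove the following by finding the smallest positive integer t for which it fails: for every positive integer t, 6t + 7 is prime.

Check each positive integer t in order until 6t + 7 is not prime.
For t = 1, 2 the conclusion holds.
t = 3: 6t + 7 = 25 = 5 × 5, composite.
Thus t = 3 disproves the claim, and no smaller t works.

t = 3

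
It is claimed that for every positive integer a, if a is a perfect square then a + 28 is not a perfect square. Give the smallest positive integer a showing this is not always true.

Check each positive integer a in order until a is a perfect square but a + 28 is a perfect square.
The first 5 eligible values, up to a = 25, all satisfy the conclusion.
a = 36: 36 = 6² and 36 + 28 = 64 = 8².
Hence a = 36 is a counterexample.

a = 36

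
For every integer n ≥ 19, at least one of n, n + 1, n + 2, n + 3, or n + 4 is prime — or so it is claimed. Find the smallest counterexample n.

n = 24

A counterexample is any integer n ≥ 19 such that n, n + 1, n + 2, n + 3, n + 4 are all composite; we check each in order.
For n = 19, 20, 21, 22, 23 the conclusion holds.
n = 24: 24 = 2 × 12; 25 = 5 × 5; 26 = 2 × 13; 27 = 3 × 9; 28 = 2 × 14 — all composite.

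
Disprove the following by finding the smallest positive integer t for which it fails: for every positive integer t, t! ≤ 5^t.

t = 12

A counterexample is any positive integer t such that t! > 5^t; we check each in order.
The first 11 eligible values, up to t = 11, all satisfy the conclusion.
t = 12: t! = 479001600 and 5^t = 244140625, so 479001600 > 244140625.
So t = 12 is the smallest counterexample.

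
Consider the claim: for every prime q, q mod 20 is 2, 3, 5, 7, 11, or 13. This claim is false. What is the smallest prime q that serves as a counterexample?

q = 17

Check each prime q in order until the claim fails.
q = 2: 2 mod 20 = 2.
q = 3: 3 mod 20 = 3.
q = 5: 5 mod 20 = 5.
q = 7: 7 mod 20 = 7.
q = 11: 11 mod 20 = 11.
q = 13: 13 mod 20 = 13.
q = 17: 17 mod 20 = 17 — not in {2, 3, 5, 7, 11, 13}.
Thus q = 17 disproves the claim, and no smaller q works.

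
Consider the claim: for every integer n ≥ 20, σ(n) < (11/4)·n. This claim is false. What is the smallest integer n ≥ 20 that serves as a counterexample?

A counterexample is any integer n ≥ 20 such that the claim fails; we check each in order.
The first 40 eligible values, up to n = 59, all satisfy the conclusion.
n = 60: σ(60) = 168; 168 ≥ 165.
Thus n = 60 disproves the claim, and no smaller n works.

n = 60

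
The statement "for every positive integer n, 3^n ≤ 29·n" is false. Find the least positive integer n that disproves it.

Check each positive integer n in order until 3^n > 29·n.
n = 1: 3^n = 3 and 29·n = 29, so 3 ≤ 29.
n = 2: 3^n = 9 and 29·n = 58, so 9 ≤ 58.
n = 3: 3^n = 27 and 29·n = 87, so 27 ≤ 87.
n = 4: 3^n = 81 and 29·n = 116, so 81 ≤ 116.
n = 5: 3^n = 243 and 29·n = 145, so 243 > 145.
So n = 5 is the smallest counterexample.

n = 5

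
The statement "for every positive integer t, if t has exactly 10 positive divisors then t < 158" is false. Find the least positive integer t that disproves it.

t = 162

Check each positive integer t in order until t has exactly 10 positive divisors but the claim fails.
For t = 48, 80, 112 the conclusion holds.
t = 162: τ(162) = 10; 162 ≥ 158.
Hence t = 162 is a counterexample.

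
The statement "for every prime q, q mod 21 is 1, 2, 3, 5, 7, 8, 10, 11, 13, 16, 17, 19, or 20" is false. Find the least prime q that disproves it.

q = 67

Check each prime q in order until the claim fails.
For q = 2, 3, 5, 7, …, 53, 59, 61 the conclusion holds.
q = 67: 67 mod 21 = 4 — not in {1, 2, 3, 5, 7, 8, 10, 11, 13, 16, 17, 19, 20}.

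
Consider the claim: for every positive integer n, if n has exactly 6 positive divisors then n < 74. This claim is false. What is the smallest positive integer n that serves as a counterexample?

Check each positive integer n in order until n has exactly 6 positive divisors but the claim fails.
For n = 12, 18, 20, 28, …, 52, 63, 68 the conclusion holds.
n = 75: τ(75) = 6; 75 ≥ 74.

n = 75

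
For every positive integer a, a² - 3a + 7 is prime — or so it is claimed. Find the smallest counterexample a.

Check each positive integer a in order until a² - 3a + 7 is not prime.
a = 1: a² - 3a + 7 = 5, prime.
a = 2: a² - 3a + 7 = 5, prime.
a = 3: a² - 3a + 7 = 7, prime.
a = 4: a² - 3a + 7 = 11, prime.
a = 5: a² - 3a + 7 = 17, prime.
a = 6: a² - 3a + 7 = 25 = 5 × 5, composite.

a = 6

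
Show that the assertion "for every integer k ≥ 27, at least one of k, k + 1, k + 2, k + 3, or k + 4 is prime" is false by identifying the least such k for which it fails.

k = 32

k = 27: 29 is prime.
k = 28: 29 is prime.
k = 29: 29 is prime.
k = 30: 31 is prime.
k = 31: 31 is prime.
k = 32: 32 = 2 × 16; 33 = 3 × 11; 34 = 2 × 17; 35 = 5 × 7; 36 = 2 × 18 — all composite.
So k = 32 is the smallest counterexample.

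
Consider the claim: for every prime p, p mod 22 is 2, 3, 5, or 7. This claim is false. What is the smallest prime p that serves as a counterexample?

p = 11

For p = 2, 3, 5, 7 the conclusion holds.
p = 11: 11 mod 22 = 11 — not in {2, 3, 5, 7}.
Hence p = 11 is a counterexample.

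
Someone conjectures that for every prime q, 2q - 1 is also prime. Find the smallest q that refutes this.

q = 5

We need the least prime q for which 2q - 1 is not prime.
q = 2: 2q - 1 = 3, prime.
q = 3: 2q - 1 = 5, prime.
q = 5: 2q - 1 = 9 = 3 × 3, not prime.
Thus q = 5 disproves the claim, and no smaller q works.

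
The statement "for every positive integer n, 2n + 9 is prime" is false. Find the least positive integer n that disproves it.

We need the least positive integer n for which 2n + 9 is not prime.
n = 1: 2n + 9 = 11, prime.
n = 2: 2n + 9 = 13, prime.
n = 3: 2n + 9 = 15 = 3 × 5, composite.

n = 3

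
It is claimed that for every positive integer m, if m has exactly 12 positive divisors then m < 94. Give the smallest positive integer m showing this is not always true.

m = 96

We need the least positive integer m for which m has exactly 12 positive divisors but the claim fails.
The first 4 eligible values, up to m = 90, all satisfy the conclusion.
m = 96: τ(96) = 12; 96 ≥ 94.
So m = 96 is the smallest counterexample.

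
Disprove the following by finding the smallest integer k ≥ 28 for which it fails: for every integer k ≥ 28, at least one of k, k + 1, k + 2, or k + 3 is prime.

k = 32

A counterexample is any integer k ≥ 28 such that k, k + 1, k + 2, k + 3 are all composite; we check each in order.
For k = 28, 29, 30, 31 the conclusion holds.
k = 32: 32 = 2 × 16; 33 = 3 × 11; 34 = 2 × 17; 35 = 5 × 7 — all composite.
So k = 32 is the smallest counterexample.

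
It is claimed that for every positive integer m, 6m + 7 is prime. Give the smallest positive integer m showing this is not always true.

m = 3

A counterexample is any positive integer m such that 6m + 7 is not prime; we check each in order.
For m = 1, 2 the conclusion holds.
m = 3: 6m + 7 = 25 = 5 × 5, composite.
So m = 3 is the smallest counterexample.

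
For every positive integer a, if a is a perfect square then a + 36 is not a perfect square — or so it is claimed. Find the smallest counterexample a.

a = 1: 1 + 36 = 37, not a perfect square.
a = 4: 4 + 36 = 40, not a perfect square.
a = 9: 9 + 36 = 45, not a perfect square.
a = 16: 16 + 36 = 52, not a perfect square.
a = 25: 25 + 36 = 61, not a perfect square.
a = 36: 36 + 36 = 72, not a perfect square.
a = 49: 49 + 36 = 85, not a perfect square.
a = 64: 64 = 8² and 64 + 36 = 100 = 10².
Hence a = 64 is a counterexample.

a = 64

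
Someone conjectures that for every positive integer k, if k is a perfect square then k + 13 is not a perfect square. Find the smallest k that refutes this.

For k = 1, 4, 9, 16, 25 the conclusion holds.
k = 36: 36 = 6² and 36 + 13 = 49 = 7².
Thus k = 36 disproves the claim, and no smaller k works.

k = 36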